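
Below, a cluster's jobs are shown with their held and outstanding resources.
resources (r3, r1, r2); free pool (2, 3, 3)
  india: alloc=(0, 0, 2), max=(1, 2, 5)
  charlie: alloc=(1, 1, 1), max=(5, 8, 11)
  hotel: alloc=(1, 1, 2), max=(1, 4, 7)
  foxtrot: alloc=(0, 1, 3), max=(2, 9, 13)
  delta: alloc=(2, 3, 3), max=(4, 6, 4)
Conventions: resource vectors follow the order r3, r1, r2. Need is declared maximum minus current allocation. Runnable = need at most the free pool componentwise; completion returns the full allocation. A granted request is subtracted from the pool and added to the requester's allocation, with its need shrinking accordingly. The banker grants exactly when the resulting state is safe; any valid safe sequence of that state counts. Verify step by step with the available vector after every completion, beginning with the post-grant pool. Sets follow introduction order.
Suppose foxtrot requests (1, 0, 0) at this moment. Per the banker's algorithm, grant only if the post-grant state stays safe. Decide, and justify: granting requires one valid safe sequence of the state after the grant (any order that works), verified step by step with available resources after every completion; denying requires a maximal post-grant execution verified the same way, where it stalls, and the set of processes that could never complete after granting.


GRANT — the state after the grant stays safe, e.g. via india, hotel, delta, charlie, foxtrot.
Key observation: even at the reduced pool (1, 3, 3), india fits immediately, so safety survives the grant.
Check on the post-grant state, step by step:
  pool = (1, 3, 3)
  india needs (1, 2, 3) <= (1, 3, 3) -> finishes; pool += (0, 0, 2) = (1, 3, 5)
  hotel needs (0, 3, 5) <= (1, 3, 5) -> finishes; pool += (1, 1, 2) = (2, 4, 7)
  delta needs (2, 3, 1) <= (2, 4, 7) -> finishes; pool += (2, 3, 3) = (4, 7, 10)
  charlie needs (4, 7, 10) <= (4, 7, 10) -> finishes; pool += (1, 1, 1) = (5, 8, 11)
  foxtrot needs (1, 8, 10) <= (5, 8, 11) -> finishes; pool += (1, 1, 3) = (6, 9, 14)


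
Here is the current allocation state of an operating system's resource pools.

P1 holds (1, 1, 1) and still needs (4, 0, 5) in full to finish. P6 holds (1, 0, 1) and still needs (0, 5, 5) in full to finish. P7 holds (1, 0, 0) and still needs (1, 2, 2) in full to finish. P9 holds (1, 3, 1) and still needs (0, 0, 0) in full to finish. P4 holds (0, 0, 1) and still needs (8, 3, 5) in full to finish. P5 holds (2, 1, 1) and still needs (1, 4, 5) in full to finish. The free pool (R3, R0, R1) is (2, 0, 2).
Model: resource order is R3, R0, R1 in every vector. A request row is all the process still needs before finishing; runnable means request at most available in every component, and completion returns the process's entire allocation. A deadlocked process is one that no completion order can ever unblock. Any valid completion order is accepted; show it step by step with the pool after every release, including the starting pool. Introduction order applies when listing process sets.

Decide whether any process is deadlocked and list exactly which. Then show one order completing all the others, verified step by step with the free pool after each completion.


The deadlocked set is P1, P6, P4 and P5.
Key observation: P9, P7 can finish, but then (4, 3, 3) is all there is, and the blocked group's R1 demands exceed it.
One completion order for the rest: P9, P7. Check, step by step:
  pool = (2, 0, 2)
  run P9 (needs (0, 0, 0), free (2, 0, 2)); after release of (1, 3, 1) the pool is (3, 3, 3)
  run P7 (needs (1, 2, 2), free (3, 3, 3)); after release of (1, 0, 0) the pool is (4, 3, 3)
The blocked processes can never fit:
  blocked: P1 wants (4, 0, 5), pool (4, 3, 3) — not enough R1
  blocked: P6 wants (0, 5, 5), pool (4, 3, 3) — not enough R0 and R1
  blocked: P4 wants (8, 3, 5), pool (4, 3, 3) — not enough R3 and R1
  blocked: P5 wants (1, 4, 5), pool (4, 3, 3) — not enough R0 and R1


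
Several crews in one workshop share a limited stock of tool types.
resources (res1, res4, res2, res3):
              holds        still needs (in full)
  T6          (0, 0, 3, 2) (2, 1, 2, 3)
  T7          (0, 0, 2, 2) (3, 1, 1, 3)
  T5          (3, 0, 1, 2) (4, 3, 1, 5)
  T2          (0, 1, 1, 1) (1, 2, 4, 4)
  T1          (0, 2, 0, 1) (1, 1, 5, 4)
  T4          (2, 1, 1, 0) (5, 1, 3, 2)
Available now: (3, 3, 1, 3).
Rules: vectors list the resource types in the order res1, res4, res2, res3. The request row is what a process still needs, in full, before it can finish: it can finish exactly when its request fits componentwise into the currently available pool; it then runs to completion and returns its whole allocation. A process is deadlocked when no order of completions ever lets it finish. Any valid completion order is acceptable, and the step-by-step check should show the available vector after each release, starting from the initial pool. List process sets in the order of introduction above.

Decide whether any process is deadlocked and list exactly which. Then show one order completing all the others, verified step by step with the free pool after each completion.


Deadlocked set: T5 and T4.
Key observation: T7, T6, T1, T2 can finish, but then (3, 6, 7, 9) is all there is, and the blocked group's res1 demands exceed it.
One completion order for the rest: T7, T6, T1, T2. Check, step by step:
  pool = (3, 3, 1, 3)
  T7 needs (3, 1, 1, 3) <= (3, 3, 1, 3) -> finishes; pool += (0, 0, 2, 2) = (3, 3, 3, 5)
  T6 needs (2, 1, 2, 3) <= (3, 3, 3, 5) -> finishes; pool += (0, 0, 3, 2) = (3, 3, 6, 7)
  T1 needs (1, 1, 5, 4) <= (3, 3, 6, 7) -> finishes; pool += (0, 2, 0, 1) = (3, 5, 6, 8)
  T2 needs (1, 2, 4, 4) <= (3, 5, 6, 8) -> finishes; pool += (0, 1, 1, 1) = (3, 6, 7, 9)
The stuck group stays short no matter what:
  T5 still needs (4, 3, 1, 5) but only (3, 6, 7, 9) is free — short on res1
  T4 still needs (5, 1, 3, 2) but only (3, 6, 7, 9) is free — short on res1


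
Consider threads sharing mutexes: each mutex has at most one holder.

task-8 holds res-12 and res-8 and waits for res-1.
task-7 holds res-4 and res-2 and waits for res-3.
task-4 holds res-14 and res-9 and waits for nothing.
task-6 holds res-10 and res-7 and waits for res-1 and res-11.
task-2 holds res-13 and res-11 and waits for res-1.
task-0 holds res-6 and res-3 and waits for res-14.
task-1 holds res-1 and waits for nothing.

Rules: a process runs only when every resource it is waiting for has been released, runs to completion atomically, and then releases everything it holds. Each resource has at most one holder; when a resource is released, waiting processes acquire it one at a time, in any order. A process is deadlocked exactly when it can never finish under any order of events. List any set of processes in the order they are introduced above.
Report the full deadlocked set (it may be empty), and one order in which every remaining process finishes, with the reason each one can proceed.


Nothing here is deadlocked.
Key observation: there is no circular wait here — follow any chain and it reaches a process that is free to run now.
One completion order for the rest: task-1, task-2, task-4, task-0, task-8, task-6, task-7.
Verifying each step:
  task-1: no waits; runs immediately, freeing res-1
  task-2: everything it awaited (res-1) is free; runs, freeing res-13 and res-11
  task-4: no waits; runs immediately, freeing res-14 and res-9
  task-0: everything it awaited (res-14) is free; runs, freeing res-6 and res-3
  task-8: everything it awaited (res-1) is free; runs, freeing res-12 and res-8
  task-6: everything it awaited (res-1 and res-11) is free; runs, freeing res-10 and res-7
  task-7: everything it awaited (res-3) is free; runs, freeing res-4 and res-2


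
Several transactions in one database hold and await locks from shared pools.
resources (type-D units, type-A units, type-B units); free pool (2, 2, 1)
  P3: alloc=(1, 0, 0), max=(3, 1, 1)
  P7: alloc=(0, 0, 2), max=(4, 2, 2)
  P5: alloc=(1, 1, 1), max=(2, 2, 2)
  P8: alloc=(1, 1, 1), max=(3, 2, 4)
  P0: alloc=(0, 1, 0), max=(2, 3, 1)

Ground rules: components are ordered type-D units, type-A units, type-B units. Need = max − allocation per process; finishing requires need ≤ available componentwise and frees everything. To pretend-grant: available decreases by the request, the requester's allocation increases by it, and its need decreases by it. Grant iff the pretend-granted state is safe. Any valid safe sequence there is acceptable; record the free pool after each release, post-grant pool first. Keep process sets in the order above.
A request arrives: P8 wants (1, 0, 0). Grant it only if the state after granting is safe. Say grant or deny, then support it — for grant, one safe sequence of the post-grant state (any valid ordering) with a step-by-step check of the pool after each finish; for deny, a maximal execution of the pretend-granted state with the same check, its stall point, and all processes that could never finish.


DENY. Granting would leave the state unsafe.
Key observation: after P5, P0, P3 the pool peaks at (3, 4, 2), and each blocked process is short somewhere: P7 on type-D units; P8 on type-B units.
On the post-grant state, P5, P0, P3 is a maximal run — nothing extends it. Step-by-step check:
  pool = (1, 2, 1)
  run P5 (needs (1, 1, 1), free (1, 2, 1)); after release of (1, 1, 1) the pool is (2, 3, 2)
  run P0 (needs (2, 2, 1), free (2, 3, 2)); after release of (0, 1, 0) the pool is (2, 4, 2)
  run P3 (needs (2, 1, 1), free (2, 4, 2)); after release of (1, 0, 0) the pool is (3, 4, 2)
  P7 cannot run: need (4, 2, 0) vs free (3, 4, 2) (insufficient type-D units)
  P8 cannot run: need (1, 1, 3) vs free (3, 4, 2) (insufficient type-B units)
Had the request been granted, P7 and P8 could never finish.


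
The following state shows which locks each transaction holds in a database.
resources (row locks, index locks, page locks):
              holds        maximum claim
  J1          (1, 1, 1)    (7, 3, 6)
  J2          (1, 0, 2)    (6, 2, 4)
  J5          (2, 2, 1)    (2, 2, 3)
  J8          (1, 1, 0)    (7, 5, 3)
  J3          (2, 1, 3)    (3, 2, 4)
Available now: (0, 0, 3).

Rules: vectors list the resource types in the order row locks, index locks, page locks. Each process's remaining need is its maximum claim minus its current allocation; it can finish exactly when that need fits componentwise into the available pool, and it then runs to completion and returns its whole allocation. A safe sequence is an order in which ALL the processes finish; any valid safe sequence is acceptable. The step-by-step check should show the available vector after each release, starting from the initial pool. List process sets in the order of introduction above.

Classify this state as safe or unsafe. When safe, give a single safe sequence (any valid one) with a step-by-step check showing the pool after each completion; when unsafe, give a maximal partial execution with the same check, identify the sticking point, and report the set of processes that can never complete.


UNSAFE — no complete ordering exists.
Key observation: even finishing J5, J3 leaves just (4, 3, 7) free — too little row locks for any of the remaining processes.
The run J5, J3 cannot be extended any further. Walking it through:
  pool = (0, 0, 3)
  J5 needs (0, 0, 2) <= (0, 0, 3) -> finishes; pool += (2, 2, 1) = (2, 2, 4)
  J3 needs (1, 1, 1) <= (2, 2, 4) -> finishes; pool += (2, 1, 3) = (4, 3, 7)
  blocked: J1 wants (6, 2, 5), pool (4, 3, 7) — not enough row locks
  blocked: J2 wants (5, 2, 2), pool (4, 3, 7) — not enough row locks
  blocked: J8 wants (6, 4, 3), pool (4, 3, 7) — not enough row locks and index locks
Never able to finish: J1, J2 and J8.


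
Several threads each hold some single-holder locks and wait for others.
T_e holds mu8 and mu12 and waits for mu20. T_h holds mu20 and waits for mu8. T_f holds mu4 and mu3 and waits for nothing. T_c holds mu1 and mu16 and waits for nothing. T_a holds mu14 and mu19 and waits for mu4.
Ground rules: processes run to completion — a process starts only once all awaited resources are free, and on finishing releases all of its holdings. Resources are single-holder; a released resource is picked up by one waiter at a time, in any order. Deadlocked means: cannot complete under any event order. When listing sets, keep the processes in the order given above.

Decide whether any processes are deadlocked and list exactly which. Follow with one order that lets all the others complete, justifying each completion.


Deadlocked set: T_e and T_h.
Key observation: the knot is the closed ring of waits T_e -> T_h -> T_e; no other process is dragged down with it.
One completion order for the rest: T_c, T_f, T_a.
Step-by-step check:
  run T_c (it waits on nothing); releases mu1 and mu16
  run T_f (it waits on nothing); releases mu4 and mu3
  run T_a (all its waits — mu4 — are resolved); releases mu14 and mu19


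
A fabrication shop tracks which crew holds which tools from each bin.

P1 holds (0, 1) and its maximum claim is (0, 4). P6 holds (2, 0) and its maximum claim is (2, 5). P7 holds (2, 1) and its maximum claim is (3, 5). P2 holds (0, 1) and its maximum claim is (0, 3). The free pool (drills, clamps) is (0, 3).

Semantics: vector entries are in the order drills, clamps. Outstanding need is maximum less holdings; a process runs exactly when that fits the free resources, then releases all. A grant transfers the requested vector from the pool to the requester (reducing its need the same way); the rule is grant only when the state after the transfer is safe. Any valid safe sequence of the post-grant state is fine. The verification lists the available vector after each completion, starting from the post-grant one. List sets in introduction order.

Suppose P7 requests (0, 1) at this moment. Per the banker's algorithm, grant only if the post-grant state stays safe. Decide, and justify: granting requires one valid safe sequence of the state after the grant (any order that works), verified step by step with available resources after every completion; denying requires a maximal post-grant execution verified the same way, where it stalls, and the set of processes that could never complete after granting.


DENY: after the grant no complete ordering would exist.
Key observation: after P2, P1 the pool peaks at (0, 4), and each blocked process is short somewhere: P6 on clamps; P7 on drills.
Pretend the grant happened; the run P2, P1 goes as far as possible. Check, step by step:
  pool = (0, 2)
  P2 needs (0, 2) <= (0, 2) -> finishes; pool += (0, 1) = (0, 3)
  P1 needs (0, 3) <= (0, 3) -> finishes; pool += (0, 1) = (0, 4)
  P6 cannot run: need (0, 5) vs free (0, 4) (insufficient clamps)
  P7 cannot run: need (1, 3) vs free (0, 4) (insufficient drills)
Processes that could never finish after the grant: P6 and P7.


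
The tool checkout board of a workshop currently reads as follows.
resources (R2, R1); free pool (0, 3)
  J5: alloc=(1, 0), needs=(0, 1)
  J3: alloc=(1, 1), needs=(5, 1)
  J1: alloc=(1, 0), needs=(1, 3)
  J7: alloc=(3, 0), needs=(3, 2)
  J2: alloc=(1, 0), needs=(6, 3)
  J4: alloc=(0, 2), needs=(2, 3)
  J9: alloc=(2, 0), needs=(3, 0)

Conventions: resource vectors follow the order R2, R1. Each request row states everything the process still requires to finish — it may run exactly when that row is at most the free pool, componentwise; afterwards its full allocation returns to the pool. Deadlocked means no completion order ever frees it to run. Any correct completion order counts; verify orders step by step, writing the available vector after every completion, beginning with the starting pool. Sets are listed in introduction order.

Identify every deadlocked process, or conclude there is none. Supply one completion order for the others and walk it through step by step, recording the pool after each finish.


Deadlocked set: J3, J7, J2 and J9.
Key observation: J5, J1, J4 can finish, but then (2, 5) is all there is, and the blocked group's R2 demands exceed it.
One completion order for the rest: J5, J1, J4. Verifying each step:
  pool = (0, 3)
  J5: need (0, 1) fits (0, 3); releases (1, 0), pool now (1, 3)
  J1: need (1, 3) fits (1, 3); releases (1, 0), pool now (2, 3)
  J4: need (2, 3) fits (2, 3); releases (0, 2), pool now (2, 5)
The blocked processes can never fit:
  blocked: J3 wants (5, 1), pool (2, 5) — not enough R2
  blocked: J7 wants (3, 2), pool (2, 5) — not enough R2
  blocked: J2 wants (6, 3), pool (2, 5) — not enough R2
  blocked: J9 wants (3, 0), pool (2, 5) — not enough R2


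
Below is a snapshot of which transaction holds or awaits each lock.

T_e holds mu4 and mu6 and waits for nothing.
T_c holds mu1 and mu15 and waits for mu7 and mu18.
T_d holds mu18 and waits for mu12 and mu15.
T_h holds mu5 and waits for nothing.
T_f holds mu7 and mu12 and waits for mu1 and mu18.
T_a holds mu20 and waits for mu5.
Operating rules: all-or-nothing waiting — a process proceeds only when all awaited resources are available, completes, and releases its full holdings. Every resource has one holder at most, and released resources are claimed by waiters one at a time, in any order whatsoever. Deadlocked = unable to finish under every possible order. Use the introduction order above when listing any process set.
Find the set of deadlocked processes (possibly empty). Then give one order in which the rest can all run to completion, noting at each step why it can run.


Deadlocked: T_c, T_d and T_f.
Key observation: the loop T_c -> T_d -> T_c blocks itself forever; T_f is caught in further circular waits.
The rest can finish in the order T_h, T_e, T_a.
Verifying each step:
  T_h waits on nothing -> runs at once and releases mu5
  T_e waits on nothing -> runs at once and releases mu4 and mu6
  T_a: everything it awaited (mu5) is free; runs, freeing mu20


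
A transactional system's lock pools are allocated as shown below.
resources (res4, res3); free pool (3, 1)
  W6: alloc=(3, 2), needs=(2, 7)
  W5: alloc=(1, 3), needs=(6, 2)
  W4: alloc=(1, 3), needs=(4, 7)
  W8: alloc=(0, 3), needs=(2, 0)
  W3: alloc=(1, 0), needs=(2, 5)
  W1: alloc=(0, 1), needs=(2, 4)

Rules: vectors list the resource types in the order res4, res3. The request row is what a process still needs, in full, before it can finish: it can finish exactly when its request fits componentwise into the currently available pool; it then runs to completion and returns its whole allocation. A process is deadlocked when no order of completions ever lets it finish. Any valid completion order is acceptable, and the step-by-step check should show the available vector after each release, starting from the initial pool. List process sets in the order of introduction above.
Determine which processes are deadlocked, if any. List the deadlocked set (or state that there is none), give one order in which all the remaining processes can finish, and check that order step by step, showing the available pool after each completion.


Deadlocked: W6, W5 and W4.
Key observation: after W8, W1, W3 the pool peaks at (4, 5), and each blocked process is short somewhere: W6 on res3; W5 on res4; W4 on res3.
One completion order for the rest: W8, W1, W3. Step-by-step check:
  pool = (3, 1)
  W8: need (2, 0) fits (3, 1); releases (0, 3), pool now (3, 4)
  W1: need (2, 4) fits (3, 4); releases (0, 1), pool now (3, 5)
  W3: need (2, 5) fits (3, 5); releases (1, 0), pool now (4, 5)
The blocked processes can never fit:
  W6 still needs (2, 7) but only (4, 5) is free — short on res3
  W5 still needs (6, 2) but only (4, 5) is free — short on res4
  W4 still needs (4, 7) but only (4, 5) is free — short on res3


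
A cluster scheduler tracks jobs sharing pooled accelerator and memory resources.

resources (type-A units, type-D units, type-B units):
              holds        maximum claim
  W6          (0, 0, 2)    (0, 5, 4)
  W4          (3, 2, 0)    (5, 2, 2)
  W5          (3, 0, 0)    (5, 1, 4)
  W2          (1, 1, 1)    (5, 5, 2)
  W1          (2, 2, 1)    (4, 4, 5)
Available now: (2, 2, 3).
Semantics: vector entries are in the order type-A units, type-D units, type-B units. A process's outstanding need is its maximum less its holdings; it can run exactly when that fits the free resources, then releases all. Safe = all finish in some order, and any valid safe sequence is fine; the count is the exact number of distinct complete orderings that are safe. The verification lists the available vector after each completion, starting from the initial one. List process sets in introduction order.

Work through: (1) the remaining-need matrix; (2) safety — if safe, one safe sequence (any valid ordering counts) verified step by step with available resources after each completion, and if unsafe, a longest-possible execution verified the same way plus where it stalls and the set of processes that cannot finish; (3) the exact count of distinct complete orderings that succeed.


(1) Outstanding need per process (order type-A units, type-D units, type-B units):
  W6: (0, 5, 2)
  W4: (2, 0, 2)
  W5: (2, 1, 4)
  W2: (4, 4, 1)
  W1: (2, 2, 4)
(2) The state is SAFE; one workable sequence: W4, W2, W1, W5, W6.
Key observation: the first exact fit in this order is W4 — it needs (2, 0, 2) with (2, 2, 3) free, meeting a requested resource to the last unit.
Verifying each step:
  pool = (2, 2, 3)
  run W4 (needs (2, 0, 2), free (2, 2, 3)); after release of (3, 2, 0) the pool is (5, 4, 3)
  run W2 (needs (4, 4, 1), free (5, 4, 3)); after release of (1, 1, 1) the pool is (6, 5, 4)
  run W1 (needs (2, 2, 4), free (6, 5, 4)); after release of (2, 2, 1) the pool is (8, 7, 5)
  run W5 (needs (2, 1, 4), free (8, 7, 5)); after release of (3, 0, 0) the pool is (11, 7, 5)
  run W6 (needs (0, 5, 2), free (11, 7, 5)); after release of (0, 0, 2) the pool is (11, 7, 7)
(3) The exact count: 6 of the possible complete orderings are safe sequences.


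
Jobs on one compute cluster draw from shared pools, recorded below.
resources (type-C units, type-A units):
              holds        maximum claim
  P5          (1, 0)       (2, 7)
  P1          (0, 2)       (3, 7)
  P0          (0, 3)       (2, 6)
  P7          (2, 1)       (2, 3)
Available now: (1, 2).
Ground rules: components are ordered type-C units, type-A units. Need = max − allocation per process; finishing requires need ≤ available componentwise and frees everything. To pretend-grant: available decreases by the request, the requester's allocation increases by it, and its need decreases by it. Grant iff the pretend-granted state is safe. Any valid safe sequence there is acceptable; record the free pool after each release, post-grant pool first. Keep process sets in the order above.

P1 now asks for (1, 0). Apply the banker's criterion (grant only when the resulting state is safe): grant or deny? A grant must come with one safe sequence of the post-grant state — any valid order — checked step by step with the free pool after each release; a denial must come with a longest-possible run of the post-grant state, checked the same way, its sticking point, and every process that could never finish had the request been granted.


GRANT — the state after the grant stays safe, e.g. via P7, P0, P1, P5.
Key observation: granting shrinks the pool to (0, 2), yet P7 still fits and the chain goes through.
Check on the post-grant state, step by step:
  pool = (0, 2)
  run P7 (needs (0, 2), free (0, 2)); after release of (2, 1) the pool is (2, 3)
  run P0 (needs (2, 3), free (2, 3)); after release of (0, 3) the pool is (2, 6)
  run P1 (needs (2, 5), free (2, 6)); after release of (1, 2) the pool is (3, 8)
  run P5 (needs (1, 7), free (3, 8)); after release of (1, 0) the pool is (4, 8)


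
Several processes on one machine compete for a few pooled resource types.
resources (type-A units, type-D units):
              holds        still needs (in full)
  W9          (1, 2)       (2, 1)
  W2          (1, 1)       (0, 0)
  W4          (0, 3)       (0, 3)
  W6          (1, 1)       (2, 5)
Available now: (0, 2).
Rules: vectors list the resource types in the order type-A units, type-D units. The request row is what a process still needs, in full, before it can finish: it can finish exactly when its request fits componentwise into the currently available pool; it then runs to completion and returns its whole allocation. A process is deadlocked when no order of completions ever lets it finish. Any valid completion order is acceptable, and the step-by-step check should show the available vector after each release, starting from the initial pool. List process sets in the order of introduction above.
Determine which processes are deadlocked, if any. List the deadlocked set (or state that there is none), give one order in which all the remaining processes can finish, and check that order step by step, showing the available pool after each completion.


Deadlocked set: W9 and W6.
Key observation: even finishing W2, W4 leaves just (1, 6) free — too little type-A units for any of the remaining processes.
The rest can finish in the order W2, W4. Walking it through:
  pool = (0, 2)
  W2 needs (0, 0) <= (0, 2) -> finishes; pool += (1, 1) = (1, 3)
  W4 needs (0, 3) <= (1, 3) -> finishes; pool += (0, 3) = (1, 6)
None of the blocked processes ever fits:
  blocked: W9 wants (2, 1), pool (1, 6) — not enough type-A units
  blocked: W6 wants (2, 5), pool (1, 6) — not enough type-A units


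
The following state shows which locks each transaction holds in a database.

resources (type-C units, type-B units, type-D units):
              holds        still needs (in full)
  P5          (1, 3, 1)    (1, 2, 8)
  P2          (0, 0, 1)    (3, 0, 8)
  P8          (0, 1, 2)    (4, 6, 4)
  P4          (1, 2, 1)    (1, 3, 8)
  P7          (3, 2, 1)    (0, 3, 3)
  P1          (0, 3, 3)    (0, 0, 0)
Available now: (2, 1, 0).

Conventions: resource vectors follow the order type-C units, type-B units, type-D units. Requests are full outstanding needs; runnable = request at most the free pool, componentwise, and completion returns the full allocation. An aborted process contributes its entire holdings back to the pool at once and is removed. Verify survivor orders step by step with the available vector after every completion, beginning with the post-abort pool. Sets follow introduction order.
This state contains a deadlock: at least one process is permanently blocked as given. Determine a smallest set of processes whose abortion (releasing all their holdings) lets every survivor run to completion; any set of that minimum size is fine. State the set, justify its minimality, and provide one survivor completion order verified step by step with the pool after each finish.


Minimum abort set: P5 and P4.
Key observation: P2 had no path to completion before; after the abort of P5 and P4 ((2, 5, 2) returned), step 4 is where it fits.
No one abort is enough; case by case: P5 alone leaves P2 blocked (short on type-D units); P2 alone leaves P5 blocked (short on type-D units); P8 alone leaves P5 blocked (short on type-D units); P4 alone leaves P5 blocked (short on type-D units); P7 alone leaves P5 blocked (short on type-D units); P1 alone leaves P5 blocked (short on type-D units).
The survivors complete as P1, P7, P8, P2. Check, step by step (starting from the post-abort pool):
  pool = (4, 6, 2)
  P1 needs (0, 0, 0) <= (4, 6, 2) -> finishes; pool += (0, 3, 3) = (4, 9, 5)
  P7 needs (0, 3, 3) <= (4, 9, 5) -> finishes; pool += (3, 2, 1) = (7, 11, 6)
  P8 needs (4, 6, 4) <= (7, 11, 6) -> finishes; pool += (0, 1, 2) = (7, 12, 8)
  P2 needs (3, 0, 8) <= (7, 12, 8) -> finishes; pool += (0, 0, 1) = (7, 12, 9)


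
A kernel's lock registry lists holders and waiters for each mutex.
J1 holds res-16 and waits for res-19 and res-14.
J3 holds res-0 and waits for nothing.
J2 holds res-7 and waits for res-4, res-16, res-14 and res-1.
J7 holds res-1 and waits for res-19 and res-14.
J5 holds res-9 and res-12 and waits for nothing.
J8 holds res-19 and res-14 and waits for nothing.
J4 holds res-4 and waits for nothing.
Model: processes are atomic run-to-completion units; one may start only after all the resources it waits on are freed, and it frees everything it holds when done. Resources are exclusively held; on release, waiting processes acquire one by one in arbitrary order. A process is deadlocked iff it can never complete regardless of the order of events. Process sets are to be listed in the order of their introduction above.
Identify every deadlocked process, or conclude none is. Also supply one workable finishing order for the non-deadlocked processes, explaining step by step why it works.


Nothing here is deadlocked.
Key observation: all waits point, directly or indirectly, at processes that can finish, so nothing is permanently blocked.
One completion order for the rest: J4, J8, J1, J3, J7, J5, J2.
Verifying each step:
  J4 waits on nothing -> runs at once and releases res-4
  J8 waits on nothing -> runs at once and releases res-19 and res-14
  run J1 (all its waits — res-19 and res-14 — are resolved); releases res-16
  J3 waits on nothing -> runs at once and releases res-0
  run J7 (all its waits — res-19 and res-14 — are resolved); releases res-1
  J5 waits on nothing -> runs at once and releases res-9 and res-12
  run J2 (all its waits — res-4, res-16, res-14 and res-1 — are resolved); releases res-7


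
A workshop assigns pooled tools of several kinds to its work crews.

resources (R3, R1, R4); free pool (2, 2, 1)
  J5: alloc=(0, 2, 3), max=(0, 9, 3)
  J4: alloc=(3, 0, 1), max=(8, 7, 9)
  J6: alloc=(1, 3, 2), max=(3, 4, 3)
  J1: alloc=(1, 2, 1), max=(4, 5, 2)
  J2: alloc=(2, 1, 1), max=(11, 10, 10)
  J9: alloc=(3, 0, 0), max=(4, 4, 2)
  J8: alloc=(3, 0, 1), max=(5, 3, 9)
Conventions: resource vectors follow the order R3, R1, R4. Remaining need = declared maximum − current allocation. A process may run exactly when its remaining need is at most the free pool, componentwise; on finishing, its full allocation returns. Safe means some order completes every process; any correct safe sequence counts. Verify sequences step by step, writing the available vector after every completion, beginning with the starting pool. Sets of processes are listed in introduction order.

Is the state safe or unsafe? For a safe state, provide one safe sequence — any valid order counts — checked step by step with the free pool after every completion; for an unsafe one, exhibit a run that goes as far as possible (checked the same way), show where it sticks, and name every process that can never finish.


UNSAFE.
Key observation: after J6, J1, J5, J9 complete, (7, 9, 7) is the best the pool ever gets, yet each leftover process wants more R4.
A maximal execution: J6, J1, J5, J9 — then nothing else fits. Step-by-step check:
  pool = (2, 2, 1)
  run J6 (needs (2, 1, 1), free (2, 2, 1)); after release of (1, 3, 2) the pool is (3, 5, 3)
  run J1 (needs (3, 3, 1), free (3, 5, 3)); after release of (1, 2, 1) the pool is (4, 7, 4)
  run J5 (needs (0, 7, 0), free (4, 7, 4)); after release of (0, 2, 3) the pool is (4, 9, 7)
  run J9 (needs (1, 4, 2), free (4, 9, 7)); after release of (3, 0, 0) the pool is (7, 9, 7)
  J4 cannot run: need (5, 7, 8) vs free (7, 9, 7) (insufficient R4)
  J2 cannot run: need (9, 9, 9) vs free (7, 9, 7) (insufficient R3 and R4)
  J8 cannot run: need (2, 3, 8) vs free (7, 9, 7) (insufficient R4)
Never able to finish: J4, J2 and J8.


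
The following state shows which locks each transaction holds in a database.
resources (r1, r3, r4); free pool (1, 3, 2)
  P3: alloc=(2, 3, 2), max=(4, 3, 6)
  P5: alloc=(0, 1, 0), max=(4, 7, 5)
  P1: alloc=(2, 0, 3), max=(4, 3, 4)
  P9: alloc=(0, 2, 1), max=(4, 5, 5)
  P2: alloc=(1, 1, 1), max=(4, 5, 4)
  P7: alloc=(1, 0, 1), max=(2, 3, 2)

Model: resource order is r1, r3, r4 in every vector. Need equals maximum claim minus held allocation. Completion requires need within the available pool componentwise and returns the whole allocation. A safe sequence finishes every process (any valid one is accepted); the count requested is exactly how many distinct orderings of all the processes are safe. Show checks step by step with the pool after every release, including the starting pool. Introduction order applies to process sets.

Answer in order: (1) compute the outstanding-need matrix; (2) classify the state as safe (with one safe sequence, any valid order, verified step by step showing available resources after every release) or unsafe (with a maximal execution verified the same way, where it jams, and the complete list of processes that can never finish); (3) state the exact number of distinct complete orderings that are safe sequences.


(1) Need matrix, components ordered r1, r3, r4:
  P3: (2, 0, 4)
  P5: (4, 6, 5)
  P1: (2, 3, 1)
  P9: (4, 3, 4)
  P2: (3, 4, 3)
  P7: (1, 3, 1)
(2) The state is SAFE; one workable sequence: P7, P1, P3, P5, P2, P9.
Key observation: at P7 the run first touches a limit — (1, 3, 1) against (1, 3, 2), exact on a resource it actually requests.
Check, step by step:
  pool = (1, 3, 2)
  run P7 (needs (1, 3, 1), free (1, 3, 2)); after release of (1, 0, 1) the pool is (2, 3, 3)
  run P1 (needs (2, 3, 1), free (2, 3, 3)); after release of (2, 0, 3) the pool is (4, 3, 6)
  run P3 (needs (2, 0, 4), free (4, 3, 6)); after release of (2, 3, 2) the pool is (6, 6, 8)
  run P5 (needs (4, 6, 5), free (6, 6, 8)); after release of (0, 1, 0) the pool is (6, 7, 8)
  run P2 (needs (3, 4, 3), free (6, 7, 8)); after release of (1, 1, 1) the pool is (7, 8, 9)
  run P9 (needs (4, 3, 4), free (7, 8, 9)); after release of (0, 2, 1) the pool is (7, 10, 10)
(3) The exact count: 10 of the possible complete orderings are safe sequences.


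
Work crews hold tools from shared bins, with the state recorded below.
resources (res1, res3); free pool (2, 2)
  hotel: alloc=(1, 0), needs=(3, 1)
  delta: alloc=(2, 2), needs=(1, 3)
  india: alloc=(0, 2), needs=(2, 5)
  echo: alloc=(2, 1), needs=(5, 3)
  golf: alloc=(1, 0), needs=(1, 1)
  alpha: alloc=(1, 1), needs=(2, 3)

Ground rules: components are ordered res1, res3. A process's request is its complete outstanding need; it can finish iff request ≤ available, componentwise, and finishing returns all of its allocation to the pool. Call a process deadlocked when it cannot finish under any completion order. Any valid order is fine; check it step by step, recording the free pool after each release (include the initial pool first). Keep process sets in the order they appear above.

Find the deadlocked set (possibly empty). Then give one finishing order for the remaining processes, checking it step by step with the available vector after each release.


The deadlocked set is delta, india, echo and alpha.
Key observation: after golf, hotel complete, (4, 2) is the best the pool ever gets, yet each leftover process wants more res3.
One completion order for the rest: golf, hotel. Walking it through:
  pool = (2, 2)
  run golf (needs (1, 1), free (2, 2)); after release of (1, 0) the pool is (3, 2)
  run hotel (needs (3, 1), free (3, 2)); after release of (1, 0) the pool is (4, 2)
The blocked processes can never fit:
  delta cannot run: need (1, 3) vs free (4, 2) (insufficient res3)
  india cannot run: need (2, 5) vs free (4, 2) (insufficient res3)
  echo cannot run: need (5, 3) vs free (4, 2) (insufficient res1 and res3)
  alpha cannot run: need (2, 3) vs free (4, 2) (insufficient res3)


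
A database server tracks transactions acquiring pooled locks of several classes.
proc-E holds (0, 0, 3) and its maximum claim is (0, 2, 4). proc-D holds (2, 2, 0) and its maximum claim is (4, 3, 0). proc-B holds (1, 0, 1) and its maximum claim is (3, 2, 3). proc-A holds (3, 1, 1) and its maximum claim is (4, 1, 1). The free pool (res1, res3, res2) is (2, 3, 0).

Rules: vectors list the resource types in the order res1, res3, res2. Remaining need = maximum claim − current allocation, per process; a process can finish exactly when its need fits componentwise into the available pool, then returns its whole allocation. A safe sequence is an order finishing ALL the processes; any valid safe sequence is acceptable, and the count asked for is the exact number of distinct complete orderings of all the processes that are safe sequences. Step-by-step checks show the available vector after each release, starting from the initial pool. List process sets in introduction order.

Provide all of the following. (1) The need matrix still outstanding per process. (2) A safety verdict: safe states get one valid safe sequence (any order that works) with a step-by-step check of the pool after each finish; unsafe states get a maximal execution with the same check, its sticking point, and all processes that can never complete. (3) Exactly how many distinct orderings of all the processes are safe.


(1) Remaining need (order res1, res3, res2):
  proc-E: (0, 2, 1)
  proc-D: (2, 1, 0)
  proc-B: (2, 2, 2)
  proc-A: (1, 0, 0)
(2) SAFE. One safe sequence: proc-D, proc-A, proc-E, proc-B.
Key observation: reading the order forward, proc-D is the first process whose need (2, 1, 0) meets the free pool (2, 3, 0) exactly on a resource it requests.
Verifying each step:
  pool = (2, 3, 0)
  proc-D: need (2, 1, 0) fits (2, 3, 0); releases (2, 2, 0), pool now (4, 5, 0)
  proc-A: need (1, 0, 0) fits (4, 5, 0); releases (3, 1, 1), pool now (7, 6, 1)
  proc-E: need (0, 2, 1) fits (7, 6, 1); releases (0, 0, 3), pool now (7, 6, 4)
  proc-B: need (2, 2, 2) fits (7, 6, 4); releases (1, 0, 1), pool now (8, 6, 5)
(3) The exact count: 4 of the possible complete orderings are safe sequences.


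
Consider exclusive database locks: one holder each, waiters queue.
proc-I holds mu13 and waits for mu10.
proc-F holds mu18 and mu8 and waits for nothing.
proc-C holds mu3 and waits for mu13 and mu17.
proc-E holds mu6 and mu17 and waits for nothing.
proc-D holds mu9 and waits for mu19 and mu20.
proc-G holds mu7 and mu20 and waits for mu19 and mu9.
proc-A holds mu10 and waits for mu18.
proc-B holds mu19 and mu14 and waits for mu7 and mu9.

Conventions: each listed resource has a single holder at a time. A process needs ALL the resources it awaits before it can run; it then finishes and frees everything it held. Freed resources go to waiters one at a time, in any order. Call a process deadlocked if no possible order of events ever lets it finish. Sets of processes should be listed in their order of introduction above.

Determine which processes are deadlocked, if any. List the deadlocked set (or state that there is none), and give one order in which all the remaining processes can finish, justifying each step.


The deadlocked set is proc-D, proc-G and proc-B.
Key observation: the cycle proc-D -> proc-G -> proc-D can never break — each member waits on the next; proc-B is caught in further circular waits.
One completion order for the rest: proc-F, proc-A, proc-E, proc-I, proc-C.
Check, step by step:
  proc-F: no waits; runs immediately, freeing mu18 and mu8
  proc-A waits on mu18 — all released -> runs and releases mu10
  proc-E: no waits; runs immediately, freeing mu6 and mu17
  proc-I waits on mu10 — all released -> runs and releases mu13
  proc-C waits on mu13 and mu17 — all released -> runs and releases mu3


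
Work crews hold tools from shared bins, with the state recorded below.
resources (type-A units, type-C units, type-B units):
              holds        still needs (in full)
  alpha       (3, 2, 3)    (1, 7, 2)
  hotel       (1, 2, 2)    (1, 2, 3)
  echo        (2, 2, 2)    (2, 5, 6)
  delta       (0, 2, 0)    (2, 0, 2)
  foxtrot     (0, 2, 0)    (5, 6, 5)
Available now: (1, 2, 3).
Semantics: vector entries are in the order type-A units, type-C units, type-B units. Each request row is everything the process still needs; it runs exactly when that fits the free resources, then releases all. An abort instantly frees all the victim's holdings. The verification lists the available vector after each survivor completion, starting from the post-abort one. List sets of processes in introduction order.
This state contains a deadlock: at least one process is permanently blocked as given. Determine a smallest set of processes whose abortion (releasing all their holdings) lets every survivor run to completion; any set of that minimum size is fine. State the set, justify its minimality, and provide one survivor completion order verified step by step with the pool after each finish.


The answer: abort echo.
Key observation: alpha could never have finished before the abort; with (2, 2, 2) returned by echo, it fits at step 3.
Why nothing smaller works: aborting no one leaves the state deadlocked as given.
Survivors finish in the order: hotel, delta, alpha, foxtrot. Check, step by step (pool after the aborts first):
  pool = (3, 4, 5)
  hotel needs (1, 2, 3) <= (3, 4, 5) -> finishes; pool += (1, 2, 2) = (4, 6, 7)
  delta needs (2, 0, 2) <= (4, 6, 7) -> finishes; pool += (0, 2, 0) = (4, 8, 7)
  alpha needs (1, 7, 2) <= (4, 8, 7) -> finishes; pool += (3, 2, 3) = (7, 10, 10)
  foxtrot needs (5, 6, 5) <= (7, 10, 10) -> finishes; pool += (0, 2, 0) = (7, 12, 10)
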